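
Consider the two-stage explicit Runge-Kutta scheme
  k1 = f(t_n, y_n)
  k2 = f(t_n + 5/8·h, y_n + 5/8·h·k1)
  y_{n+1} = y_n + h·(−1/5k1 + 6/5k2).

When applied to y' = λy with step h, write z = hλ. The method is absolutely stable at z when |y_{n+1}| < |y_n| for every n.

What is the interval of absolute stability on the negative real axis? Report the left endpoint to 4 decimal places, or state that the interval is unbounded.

(-1.3333, 0).

With y'=λy (z=hλ):
  k1=λy_n ⇒ h·k1=z·y_n;  k2=λ(1+5/8z)y_n ⇒ h·k2=z(1+5/8z)y_n
  y_{n+1}/y_n = 1 − 1/5z + 6/5z(1+5/8z) = 1 + z + 3/4z²
  Hence R(z) = 1 + z + 3/4z².

Boundary: |R(x)|=1, x<0.
x=-0.65: |R|=0.6669
R=1: x+3/4x²=0 ⇒ x=−4/3=-1.3333; min R=1−1/(4·3/4)=0.6667>−1
Confirm numerically:
  x=-1.197: |R|=0.87761 <1
  x=-1.052: |R|=0.77803 <1
  x=-0.953: |R|=0.72816 <1
  x=-0.897: |R|=0.70646 <1
  x=-1.608: |R|=1.33125 >1
  x=-1.513: |R|=1.20388 >1
Interval (-1.3333, 0).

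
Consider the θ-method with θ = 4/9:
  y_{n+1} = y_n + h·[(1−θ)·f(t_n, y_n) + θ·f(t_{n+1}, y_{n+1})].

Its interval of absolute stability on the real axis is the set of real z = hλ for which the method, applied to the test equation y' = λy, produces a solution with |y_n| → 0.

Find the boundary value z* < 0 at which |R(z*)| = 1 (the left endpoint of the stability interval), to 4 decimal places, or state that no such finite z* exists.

left endpoint -18.0000.

With y'=λy (z=hλ):
  y_{n+1} = y_n + z·[5/9·y_n + 4/9·y_{n+1}] ⇒ (1 − 4/9z)y_{n+1} = (1 + 5/9z)y_n
  R(z) = (1 + 5/9z)/(1 − 4/9z).

Need |R(x)|<1, x<0.
x=-1.34: |R|=0.1602
R=−1: 1+5/9x = −1+4/9x ⇒ -1/9x=2 ⇒ x=2/(-1/9)=-18.0000
Confirm numerically:
  x=-17.265: |R|=0.99058 <1
  x=-16.185: |R|=0.97539 <1
  x=-16.120: |R|=0.97441 <1
  x=-18.402: |R|=1.00487 >1
  x=-18.320: |R|=1.00389 >1
  x=-18.278: |R|=1.00339 >1
So |R|<1 on (-18.0000, 0).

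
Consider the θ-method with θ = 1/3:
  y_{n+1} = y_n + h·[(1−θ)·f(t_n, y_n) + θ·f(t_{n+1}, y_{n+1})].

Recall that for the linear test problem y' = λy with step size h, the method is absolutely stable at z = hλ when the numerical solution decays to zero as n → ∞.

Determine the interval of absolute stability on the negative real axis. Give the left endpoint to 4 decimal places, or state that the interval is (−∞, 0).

(-6.0000, 0).

Set f=λy, z=hλ:
  y_{n+1} = y_n + z·[2/3·y_n + 1/3·y_{n+1}] ⇒ (1 − 1/3z)y_{n+1} = (1 + 2/3z)y_n
  ⇒ R(z) = (1 + 2/3z)/(1 − 1/3z).

Solve |R(x)|<1 on ℝ⁻.
x=-0.55: |R|=0.5352
R=−1: 1+2/3x = −1+1/3x ⇒ -1/3x=2 ⇒ x=2/(-1/3)=-6.0000
Confirm numerically:
  x=-5.112: |R|=0.89053 <1
  x=-4.157: |R|=0.74249 <1
  x=-4.009: |R|=0.71594 <1
  x=-2.968: |R|=0.49196 <1
  x=-6.270: |R|=1.02913 >1
  x=-6.237: |R|=1.02566 >1
Stable set (-6.0000, 0).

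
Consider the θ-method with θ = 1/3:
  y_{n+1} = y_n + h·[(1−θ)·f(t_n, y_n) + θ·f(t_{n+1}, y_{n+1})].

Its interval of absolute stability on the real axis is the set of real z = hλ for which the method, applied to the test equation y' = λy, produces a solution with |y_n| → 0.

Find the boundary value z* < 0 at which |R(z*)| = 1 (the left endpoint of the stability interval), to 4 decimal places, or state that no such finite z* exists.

left endpoint -6.0000.

Test eqn y'=λy, z=hλ:
  y_{n+1} = y_n + z·[2/3·y_n + 1/3·y_{n+1}] ⇒ (1 − 1/3z)y_{n+1} = (1 + 2/3z)y_n
  ⇒ R(z) = (1 + 2/3z)/(1 − 1/3z).

Boundary: |R(x)|=1, x<0.
x=-0.67: |R|=0.4523
R=−1: 1+2/3x = −1+1/3x ⇒ -1/3x=2 ⇒ x=2/(-1/3)=-6.0000
Confirm numerically:
  x=-5.412: |R|=0.93010 <1
  x=-2.601: |R|=0.39314 <1
  x=-2.487: |R|=0.35976 <1
  x=-6.393: |R|=1.04184 >1
  x=-6.279: |R|=1.03007 >1
  x=-6.216: |R|=1.02344 >1
Interval (-6.0000, 0).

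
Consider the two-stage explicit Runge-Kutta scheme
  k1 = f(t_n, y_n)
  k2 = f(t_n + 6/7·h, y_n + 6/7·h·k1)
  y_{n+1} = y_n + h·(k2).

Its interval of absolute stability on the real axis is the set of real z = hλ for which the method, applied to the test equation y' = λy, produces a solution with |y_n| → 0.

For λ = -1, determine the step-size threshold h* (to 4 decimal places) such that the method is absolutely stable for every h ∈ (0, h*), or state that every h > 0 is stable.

(-1.1667,0); λ=-1 ⇒ h* = (7/6)/1 = 1.1667.

On y'=λy, z=hλ:
  k1=λy_n ⇒ h·k1=z·y_n;  k2=λ(1+6/7z)y_n ⇒ h·k2=z(1+6/7z)y_n
  y_{n+1}/y_n = 1 + z(1+6/7z) = 1 + z + 6/7z²
  R(z) = 1 + z + 6/7z².

Need |R(x)|<1, x<0.
x=-0.5: |R|=0.7143
R=1: x+6/7x²=0 ⇒ x=−7/6=-1.1667; min R=1−1/(4·6/7)=0.7083>−1
Confirm numerically:
  x=-0.960: |R|=0.82994 <1
  x=-0.914: |R|=0.80205 <1
  x=-0.694: |R|=0.71883 <1
  x=-1.471: |R|=1.38372 >1
  x=-1.335: |R|=1.19262 >1
  x=-1.267: |R|=1.10896 >1
So |R|<1 on (-1.1667, 0).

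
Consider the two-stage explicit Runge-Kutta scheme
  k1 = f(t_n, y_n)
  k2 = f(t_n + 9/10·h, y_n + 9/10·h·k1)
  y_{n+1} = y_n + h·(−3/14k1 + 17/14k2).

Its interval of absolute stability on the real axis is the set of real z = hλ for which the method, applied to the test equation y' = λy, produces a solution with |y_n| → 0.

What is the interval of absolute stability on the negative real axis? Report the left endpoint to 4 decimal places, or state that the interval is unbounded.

z∈(-0.9150,0).

On y'=λy, z=hλ:
  k1=λy_n ⇒ h·k1=z·y_n;  k2=λ(1+9/10z)y_n ⇒ h·k2=z(1+9/10z)y_n
  y_{n+1}/y_n = 1 − 3/14z + 17/14z(1+9/10z) = 1 + z + 153/140z²
  Hence R(z) = 1 + z + 153/140z².

Boundary: |R(x)|=1, x<0.
x=-1.33: |R|=1.6032
R=1: x+153/140x²=0 ⇒ x=−140/153=-0.9150; min R=1−1/(4·153/140)=0.7712>−1
Confirm numerically:
  x=-0.858: |R|=0.94652 <1
  x=-0.759: |R|=0.87057 <1
  x=-0.460: |R|=0.77125 <1
  x=-1.283: |R|=1.51594 >1
  x=-1.234: |R|=1.43015 >1
  x=-1.102: |R|=1.22517 >1
So |R|<1 on (-0.9150, 0).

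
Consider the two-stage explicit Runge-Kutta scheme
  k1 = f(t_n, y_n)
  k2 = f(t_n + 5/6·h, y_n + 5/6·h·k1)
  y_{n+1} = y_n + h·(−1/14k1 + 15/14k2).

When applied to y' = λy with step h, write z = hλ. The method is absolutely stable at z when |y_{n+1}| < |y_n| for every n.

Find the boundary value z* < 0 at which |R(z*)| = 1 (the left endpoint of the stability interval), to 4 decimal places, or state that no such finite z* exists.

With y'=λy (z=hλ):
  k1=λy_n ⇒ h·k1=z·y_n;  k2=λ(1+5/6z)y_n ⇒ h·k2=z(1+5/6z)y_n
  y_{n+1}/y_n = 1 − 1/14z + 15/14z(1+5/6z) = 1 + z + 25/28z²
  Hence R(z) = 1 + z + 25/28z².

Find x<0 with |R(x)|<1.
x=-1.07: |R|=0.9522
R=1: x+25/28x²=0 ⇒ x=−28/25=-1.1200; min R=1−1/(4·25/28)=0.7200>−1
Confirm numerically:
  x=-0.758: |R|=0.75500 <1
  x=-0.583: |R|=0.72047 <1
  x=-0.548: |R|=0.72013 <1
  x=-1.393: |R|=1.33954 >1
  x=-1.228: |R|=1.11841 >1
  x=-1.185: |R|=1.06877 >1
Interval (-1.1200, 0).

left endpoint -1.1200.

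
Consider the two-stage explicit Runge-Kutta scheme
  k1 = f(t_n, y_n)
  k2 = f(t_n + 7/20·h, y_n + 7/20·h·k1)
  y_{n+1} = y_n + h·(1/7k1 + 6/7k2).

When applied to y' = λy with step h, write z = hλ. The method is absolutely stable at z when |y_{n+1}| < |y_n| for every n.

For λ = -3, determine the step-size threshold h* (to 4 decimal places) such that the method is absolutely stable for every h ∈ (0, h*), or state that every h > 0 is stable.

(-3.3333,0); λ=-3 ⇒ h* = (10/3)/3 = 1.1111.

Test eqn y'=λy, z=hλ:
  k1=λy_n ⇒ h·k1=z·y_n;  k2=λ(1+7/20z)y_n ⇒ h·k2=z(1+7/20z)y_n
  y_{n+1}/y_n = 1 + 1/7z + 6/7z(1+7/20z) = 1 + z + 3/10z²
  so R(z) = 1 + z + 3/10z².

Solve |R(x)|<1 on ℝ⁻.
x=-0.47: |R|=0.5963
R=1: x+3/10x²=0 ⇒ x=−10/3=-3.3333; min R=1−1/(4·3/10)=0.1667>−1
Confirm numerically:
  x=-3.271: |R|=0.93883 <1
  x=-2.323: |R|=0.29590 <1
  x=-1.948: |R|=0.19041 <1
  x=-3.707: |R|=1.41555 >1
  x=-3.590: |R|=1.27643 >1
Interval (-3.3333, 0).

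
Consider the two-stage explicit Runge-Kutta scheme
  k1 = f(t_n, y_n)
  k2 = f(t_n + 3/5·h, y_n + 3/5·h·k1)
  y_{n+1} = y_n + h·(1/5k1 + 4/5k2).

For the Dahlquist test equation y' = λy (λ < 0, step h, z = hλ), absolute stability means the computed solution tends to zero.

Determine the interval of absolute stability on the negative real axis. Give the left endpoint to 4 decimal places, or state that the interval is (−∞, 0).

(-2.0833, 0).

Test eqn y'=λy, z=hλ:
  k1=λy_n ⇒ h·k1=z·y_n;  k2=λ(1+3/5z)y_n ⇒ h·k2=z(1+3/5z)y_n
  y_{n+1}/y_n = 1 + 1/5z + 4/5z(1+3/5z) = 1 + z + 12/25z²
  ⇒ R(z) = 1 + z + 12/25z².

Solve |R(x)|<1 on ℝ⁻.
x=-0.75: |R|=0.5200
R=1: x+12/25x²=0 ⇒ x=−25/12=-2.0833; min R=1−1/(4·12/25)=0.4792>−1
Confirm numerically:
  x=-2.029: |R|=0.94708 <1
  x=-1.816: |R|=0.76697 <1
  x=-1.433: |R|=0.55267 <1
  x=-2.607: |R|=1.65530 >1
  x=-2.167: |R|=1.08703 >1
Stable set (-2.0833, 0).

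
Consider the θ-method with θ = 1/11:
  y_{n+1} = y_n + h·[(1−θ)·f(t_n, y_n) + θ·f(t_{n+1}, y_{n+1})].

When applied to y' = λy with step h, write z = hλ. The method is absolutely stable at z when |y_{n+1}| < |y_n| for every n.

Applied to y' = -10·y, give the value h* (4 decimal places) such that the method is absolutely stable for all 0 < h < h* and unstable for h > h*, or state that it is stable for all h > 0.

(-2.4444,0); λ=-10 ⇒ h* = (22/9)/10 = 0.2444.

Test eqn y'=λy, z=hλ:
  y_{n+1} = y_n + z·[10/11·y_n + 1/11·y_{n+1}] ⇒ (1 − 1/11z)y_{n+1} = (1 + 10/11z)y_n
  Hence R(z) = (1 + 10/11z)/(1 − 1/11z).

Boundary: |R(x)|=1, x<0.
x=-0.88: |R|=0.1852
R=−1: 1+10/11x = −1+1/11x ⇒ -9/11x=2 ⇒ x=2/(-9/11)=-2.4444
Confirm numerically:
  x=-1.988: |R|=0.68371 <1
  x=-1.815: |R|=0.55794 <1
  x=-1.539: |R|=0.35011 <1
  x=-2.900: |R|=1.29496 >1
  x=-2.580: |R|=1.08984 >1
Interval (-2.4444, 0).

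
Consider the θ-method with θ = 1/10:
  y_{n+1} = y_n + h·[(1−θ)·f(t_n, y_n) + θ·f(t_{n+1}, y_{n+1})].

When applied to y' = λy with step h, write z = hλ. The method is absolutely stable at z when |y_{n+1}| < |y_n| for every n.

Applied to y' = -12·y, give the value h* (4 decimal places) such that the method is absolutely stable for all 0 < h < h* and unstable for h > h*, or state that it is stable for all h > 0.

(-2.5000,0); λ=-12 ⇒ h* = (5/2)/12 = 0.2083.

On y'=λy, z=hλ:
  y_{n+1} = y_n + z·[9/10·y_n + 1/10·y_{n+1}] ⇒ (1 − 1/10z)y_{n+1} = (1 + 9/10z)y_n
  R(z) = (1 + 9/10z)/(1 − 1/10z).

Boundary: |R(x)|=1, x<0.
x=-1.07: |R|=0.0334
R=−1: 1+9/10x = −1+1/10x ⇒ -4/5x=2 ⇒ x=2/(-4/5)=-2.5000
Confirm numerically:
  x=-1.992: |R|=0.66111 <1
  x=-1.963: |R|=0.64089 <1
  x=-1.832: |R|=0.54834 <1
  x=-1.601: |R|=0.38005 <1
  x=-2.956: |R|=1.28157 >1
  x=-2.773: |R|=1.17099 >1
  x=-2.576: |R|=1.04835 >1
Interval (-2.5000, 0).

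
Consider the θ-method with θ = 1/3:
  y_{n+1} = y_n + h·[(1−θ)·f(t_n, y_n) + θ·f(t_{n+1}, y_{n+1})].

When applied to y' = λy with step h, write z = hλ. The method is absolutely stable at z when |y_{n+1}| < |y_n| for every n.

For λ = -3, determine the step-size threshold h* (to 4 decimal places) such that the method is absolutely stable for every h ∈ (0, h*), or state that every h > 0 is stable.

Test eqn y'=λy, z=hλ:
  y_{n+1} = y_n + z·[2/3·y_n + 1/3·y_{n+1}] ⇒ (1 − 1/3z)y_{n+1} = (1 + 2/3z)y_n
  Hence R(z) = (1 + 2/3z)/(1 − 1/3z).

Find x<0 with |R(x)|<1.
x=-1.12: |R|=0.1845
R=−1: 1+2/3x = −1+1/3x ⇒ -1/3x=2 ⇒ x=2/(-1/3)=-6.0000
Confirm numerically:
  x=-4.877: |R|=0.85743 <1
  x=-3.160: |R|=0.53896 <1
  x=-2.672: |R|=0.41326 <1
  x=-6.498: |R|=1.05243 >1
  x=-6.474: |R|=1.05003 >1
  x=-6.473: |R|=1.04993 >1
Stable set (-6.0000, 0).

(-6.0000,0); λ=-3 ⇒ h* = (6)/3 = 2.0000.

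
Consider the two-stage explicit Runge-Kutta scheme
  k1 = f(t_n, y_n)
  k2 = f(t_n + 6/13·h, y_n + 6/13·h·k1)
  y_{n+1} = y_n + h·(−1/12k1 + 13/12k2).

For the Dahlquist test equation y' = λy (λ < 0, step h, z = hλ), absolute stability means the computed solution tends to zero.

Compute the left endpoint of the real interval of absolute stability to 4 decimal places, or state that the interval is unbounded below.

left endpoint -2.0000.

Test eqn y'=λy, z=hλ:
  k1=λy_n ⇒ h·k1=z·y_n;  k2=λ(1+6/13z)y_n ⇒ h·k2=z(1+6/13z)y_n
  y_{n+1}/y_n = 1 − 1/12z + 13/12z(1+6/13z) = 1 + z + 1/2z²
  Hence R(z) = 1 + z + 1/2z².

Solve |R(x)|<1 on ℝ⁻.
x=-1.54: |R|=0.6458
R=1: x+1/2x²=0 ⇒ x=−2=-2.0000; min R=1−1/(4·1/2)=0.5000>−1
Confirm numerically:
  x=-1.916: |R|=0.91953 <1
  x=-1.793: |R|=0.81442 <1
  x=-1.205: |R|=0.52101 <1
  x=-2.351: |R|=1.41260 >1
  x=-2.349: |R|=1.40990 >1
  x=-2.258: |R|=1.29128 >1
Interval (-2.0000, 0).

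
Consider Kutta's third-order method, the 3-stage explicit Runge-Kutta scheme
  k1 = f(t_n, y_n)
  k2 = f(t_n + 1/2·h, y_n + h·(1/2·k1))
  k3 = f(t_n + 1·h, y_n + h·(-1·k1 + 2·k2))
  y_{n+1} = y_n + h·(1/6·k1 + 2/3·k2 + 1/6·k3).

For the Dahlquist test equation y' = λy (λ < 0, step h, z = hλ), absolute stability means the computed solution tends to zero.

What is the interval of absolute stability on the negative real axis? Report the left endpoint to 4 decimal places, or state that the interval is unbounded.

On y'=λy, z=hλ:
  order 3, 3-stage ⇒ R(z)=1+z+z^2/2+z^3/6
  (e.g. R(-0.66)=0.50988, |R|=0.50988)

Need |R(x)|<1, x<0.
x=-0.66: |R|=0.5099
|R(-1.8)|=0.1520 |R(-0.75)|=0.4609 |R(-0.6)|=0.5440
Bisect:
  x_lo=-2.9480 |R|=1.8726  x_hi=-0.2502 |R|=0.7785
  mid=-1.59907 |R|=0.00204 →hi
  mid=-2.27352 |R|=0.64768 →hi
  mid=-2.61075 |R|=1.16856 →lo
  mid=-2.44214 |R|=0.88762 →hi
  mid=-2.52644 |R|=1.02267 →lo
  mid=-2.48429 |R|=0.95382 →hi
  mid=-2.50537 |R|=0.98791 →hi
  ...
  [-2.51278,-2.51261] ⇒ x*=-2.5127
So |R|<1 on (-2.5127, 0).

z∈(-2.5127,0).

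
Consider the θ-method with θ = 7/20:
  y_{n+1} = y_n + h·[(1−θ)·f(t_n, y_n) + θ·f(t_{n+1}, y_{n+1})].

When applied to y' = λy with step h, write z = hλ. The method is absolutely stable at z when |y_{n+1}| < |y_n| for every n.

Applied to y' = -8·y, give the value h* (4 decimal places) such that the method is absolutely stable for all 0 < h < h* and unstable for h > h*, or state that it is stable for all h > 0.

On y'=λy, z=hλ:
  y_{n+1} = y_n + z·[13/20·y_n + 7/20·y_{n+1}] ⇒ (1 − 7/20z)y_{n+1} = (1 + 13/20z)y_n
  Hence R(z) = (1 + 13/20z)/(1 − 7/20z).

Need |R(x)|<1, x<0.
x=-1.77: |R|=0.0929
R=−1: 1+13/20x = −1+7/20x ⇒ -3/10x=2 ⇒ x=2/(-3/10)=-6.6667
Confirm numerically:
  x=-6.556: |R|=0.98992 <1
  x=-4.947: |R|=0.81113 <1
  x=-4.605: |R|=0.76319 <1
  x=-4.560: |R|=0.75655 <1
  x=-7.201: |R|=1.04554 >1
  x=-7.003: |R|=1.02924 >1
So |R|<1 on (-6.6667, 0).

(-6.6667,0); λ=-8 ⇒ h* = (20/3)/8 = 0.8333.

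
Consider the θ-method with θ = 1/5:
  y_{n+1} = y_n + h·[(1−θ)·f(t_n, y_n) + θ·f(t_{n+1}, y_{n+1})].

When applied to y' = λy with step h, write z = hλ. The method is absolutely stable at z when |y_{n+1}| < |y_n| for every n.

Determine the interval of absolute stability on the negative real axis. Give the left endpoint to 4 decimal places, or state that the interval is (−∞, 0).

(-3.3333, 0).

With y'=λy (z=hλ):
  y_{n+1} = y_n + z·[4/5·y_n + 1/5·y_{n+1}] ⇒ (1 − 1/5z)y_{n+1} = (1 + 4/5z)y_n
  so R(z) = (1 + 4/5z)/(1 − 1/5z).

Solve |R(x)|<1 on ℝ⁻.
x=-1.05: |R|=0.1322
R=−1: 1+4/5x = −1+1/5x ⇒ -3/5x=2 ⇒ x=2/(-3/5)=-3.3333
Confirm numerically:
  x=-3.271: |R|=0.97739 <1
  x=-3.078: |R|=0.90517 <1
  x=-2.201: |R|=0.52826 <1
  x=-1.678: |R|=0.25636 <1
  x=-3.894: |R|=1.18912 >1
  x=-3.566: |R|=1.08148 >1
  x=-3.390: |R|=1.02026 >1
So |R|<1 on (-3.3333, 0).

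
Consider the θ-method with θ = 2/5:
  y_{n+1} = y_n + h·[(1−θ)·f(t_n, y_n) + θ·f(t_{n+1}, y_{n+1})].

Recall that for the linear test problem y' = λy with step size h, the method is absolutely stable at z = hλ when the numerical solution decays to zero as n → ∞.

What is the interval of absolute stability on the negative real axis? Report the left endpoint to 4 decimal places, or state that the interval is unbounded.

(-10.0000, 0).

With y'=λy (z=hλ):
  y_{n+1} = y_n + z·[3/5·y_n + 2/5·y_{n+1}] ⇒ (1 − 2/5z)y_{n+1} = (1 + 3/5z)y_n
  ⇒ R(z) = (1 + 3/5z)/(1 − 2/5z).

Find x<0 with |R(x)|<1.
x=-0.62: |R|=0.5032
R=−1: 1+3/5x = −1+2/5x ⇒ -1/5x=2 ⇒ x=2/(-1/5)=-10.0000
Confirm numerically:
  x=-8.640: |R|=0.93896 <1
  x=-7.547: |R|=0.87792 <1
  x=-6.725: |R|=0.82249 <1
  x=-4.419: |R|=0.59669 <1
  x=-10.380: |R|=1.01475 >1
  x=-10.316: |R|=1.01233 >1
  x=-10.299: |R|=1.01168 >1
Stable set (-10.0000, 0).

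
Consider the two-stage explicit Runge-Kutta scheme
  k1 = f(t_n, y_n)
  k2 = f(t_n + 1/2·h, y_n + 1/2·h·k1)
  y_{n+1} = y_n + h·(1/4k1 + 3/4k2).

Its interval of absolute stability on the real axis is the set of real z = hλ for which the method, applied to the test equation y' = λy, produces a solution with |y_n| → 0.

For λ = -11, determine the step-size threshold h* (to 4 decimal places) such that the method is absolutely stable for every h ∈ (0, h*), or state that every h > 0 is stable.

With y'=λy (z=hλ):
  k1=λy_n ⇒ h·k1=z·y_n;  k2=λ(1+1/2z)y_n ⇒ h·k2=z(1+1/2z)y_n
  y_{n+1}/y_n = 1 + 1/4z + 3/4z(1+1/2z) = 1 + z + 3/8z²
  so R(z) = 1 + z + 3/8z².

Find x<0 with |R(x)|<1.
x=-1.18: |R|=0.3422
R=1: x+3/8x²=0 ⇒ x=−8/3=-2.6667; min R=1−1/(4·3/8)=0.3333>−1
Confirm numerically:
  x=-2.070: |R|=0.53684 <1
  x=-1.499: |R|=0.34363 <1
  x=-1.304: |R|=0.33366 <1
  x=-1.231: |R|=0.33726 <1
  x=-2.937: |R|=1.29774 >1
  x=-2.786: |R|=1.12467 >1
Stable set (-2.6667, 0).

(-2.6667,0); λ=-11 ⇒ h* = (8/3)/11 = 0.2424.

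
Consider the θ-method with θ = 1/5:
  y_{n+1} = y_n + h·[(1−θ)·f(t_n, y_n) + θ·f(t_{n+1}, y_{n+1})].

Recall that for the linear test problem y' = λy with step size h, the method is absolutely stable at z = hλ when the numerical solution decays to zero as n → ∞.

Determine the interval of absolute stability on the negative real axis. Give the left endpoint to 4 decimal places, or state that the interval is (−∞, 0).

Test eqn y'=λy, z=hλ:
  y_{n+1} = y_n + z·[4/5·y_n + 1/5·y_{n+1}] ⇒ (1 − 1/5z)y_{n+1} = (1 + 4/5z)y_n
  so R(z) = (1 + 4/5z)/(1 − 1/5z).

Find x<0 with |R(x)|<1.
x=-1.78: |R|=0.3127
R=−1: 1+4/5x = −1+1/5x ⇒ -3/5x=2 ⇒ x=2/(-3/5)=-3.3333
Confirm numerically:
  x=-2.376: |R|=0.61063 <1
  x=-2.316: |R|=0.58283 <1
  x=-1.680: |R|=0.25749 <1
  x=-3.716: |R|=1.13171 >1
  x=-3.674: |R|=1.11782 >1
Stable set (-3.3333, 0).

z∈(-3.3333,0).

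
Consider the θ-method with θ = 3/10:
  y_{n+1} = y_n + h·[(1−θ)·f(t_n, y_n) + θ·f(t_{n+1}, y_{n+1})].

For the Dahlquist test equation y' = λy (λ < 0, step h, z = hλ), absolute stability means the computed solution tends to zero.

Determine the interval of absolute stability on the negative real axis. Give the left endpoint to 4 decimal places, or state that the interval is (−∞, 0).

On y'=λy, z=hλ:
  y_{n+1} = y_n + z·[7/10·y_n + 3/10·y_{n+1}] ⇒ (1 − 3/10z)y_{n+1} = (1 + 7/10z)y_n
  ⇒ R(z) = (1 + 7/10z)/(1 − 3/10z).

Boundary: |R(x)|=1, x<0.
x=-0.94: |R|=0.2668
R=−1: 1+7/10x = −1+3/10x ⇒ -2/5x=2 ⇒ x=2/(-2/5)=-5.0000
Confirm numerically:
  x=-3.594: |R|=0.72938 <1
  x=-2.978: |R|=0.57283 <1
  x=-2.010: |R|=0.25390 <1
  x=-5.408: |R|=1.06223 >1
  x=-5.391: |R|=1.05976 >1
  x=-5.088: |R|=1.01393 >1
Interval (-5.0000, 0).

z∈(-5.0000,0).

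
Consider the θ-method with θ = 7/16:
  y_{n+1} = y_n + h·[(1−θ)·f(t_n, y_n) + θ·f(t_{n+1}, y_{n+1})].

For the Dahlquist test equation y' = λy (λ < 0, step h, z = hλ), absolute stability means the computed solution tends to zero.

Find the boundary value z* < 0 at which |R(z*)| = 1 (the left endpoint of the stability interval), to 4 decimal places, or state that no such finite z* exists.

With y'=λy (z=hλ):
  y_{n+1} = y_n + z·[9/16·y_n + 7/16·y_{n+1}] ⇒ (1 − 7/16z)y_{n+1} = (1 + 9/16z)y_n
  Hence R(z) = (1 + 9/16z)/(1 − 7/16z).

Boundary: |R(x)|=1, x<0.
x=-1.05: |R|=0.2805
R=−1: 1+9/16x = −1+7/16x ⇒ -1/8x=2 ⇒ x=2/(-1/8)=-16.0000
Confirm numerically:
  x=-14.422: |R|=0.97302 <1
  x=-14.314: |R|=0.97098 <1
  x=-6.578: |R|=0.69629 <1
  x=-16.535: |R|=1.00812 >1
  x=-16.126: |R|=1.00196 >1
Stable set (-16.0000, 0).

z* = -16.0000.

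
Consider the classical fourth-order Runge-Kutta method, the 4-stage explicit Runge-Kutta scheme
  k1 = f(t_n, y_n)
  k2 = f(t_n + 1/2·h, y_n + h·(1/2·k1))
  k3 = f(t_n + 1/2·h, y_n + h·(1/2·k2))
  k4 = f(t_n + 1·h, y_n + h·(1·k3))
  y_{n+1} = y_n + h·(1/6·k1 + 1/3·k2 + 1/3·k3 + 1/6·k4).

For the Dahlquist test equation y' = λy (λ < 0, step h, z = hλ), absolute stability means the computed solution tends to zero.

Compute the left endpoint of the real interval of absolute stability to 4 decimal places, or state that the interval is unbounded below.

z* = -2.7853.

With y'=λy (z=hλ):
  order 4, 4-stage ⇒ R(z)=1+z+z^2/2+z^3/6+z^4/24
  (e.g. R(-1.05)=0.35896, |R|=0.35896)

Need |R(x)|<1, x<0.
x=-1.05: |R|=0.3590
|R(-2.87)|=1.1354 |R(-2.28)|=0.4698 |R(-0.96)|=0.3887
Bisect:
  x_lo=-3.6390 |R|=3.2575  x_hi=-0.1340 |R|=0.8746
  mid=-1.88654 |R|=0.30171 →hi
  mid=-2.76279 |R|=0.96659 →hi
  mid=-3.20091 |R|=1.83005 →lo
  mid=-2.98185 |R|=1.33911 →lo
  mid=-2.87232 |R|=1.13933 →lo
  mid=-2.81755 |R|=1.04974 →lo
  mid=-2.79017 |R|=1.00738 →lo
  mid=-2.77648 |R|=0.98679 →hi
  ...
  [-2.78546,-2.78525] ⇒ x*=-2.7853
Stable set (-2.7853, 0).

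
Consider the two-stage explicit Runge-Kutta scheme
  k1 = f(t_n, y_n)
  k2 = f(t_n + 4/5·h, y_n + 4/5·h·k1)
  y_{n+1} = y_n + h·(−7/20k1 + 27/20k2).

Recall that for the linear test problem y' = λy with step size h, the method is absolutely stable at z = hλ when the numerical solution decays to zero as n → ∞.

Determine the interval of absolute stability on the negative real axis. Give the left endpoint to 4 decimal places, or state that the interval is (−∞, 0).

z∈(-0.9259,0).

With y'=λy (z=hλ):
  k1=λy_n ⇒ h·k1=z·y_n;  k2=λ(1+4/5z)y_n ⇒ h·k2=z(1+4/5z)y_n
  y_{n+1}/y_n = 1 − 7/20z + 27/20z(1+4/5z) = 1 + z + 27/25z²
  R(z) = 1 + z + 27/25z².

Need |R(x)|<1, x<0.
x=-0.94: |R|=1.0143
R=1: x+27/25x²=0 ⇒ x=−25/27=-0.9259; min R=1−1/(4·27/25)=0.7685>−1
Confirm numerically:
  x=-0.738: |R|=0.85022 <1
  x=-0.710: |R|=0.83443 <1
  x=-0.535: |R|=0.77412 <1
  x=-0.483: |R|=0.76895 <1
  x=-1.409: |R|=1.73510 >1
  x=-1.229: |R|=1.40228 >1
  x=-1.221: |R|=1.38911 >1
Interval (-0.9259, 0).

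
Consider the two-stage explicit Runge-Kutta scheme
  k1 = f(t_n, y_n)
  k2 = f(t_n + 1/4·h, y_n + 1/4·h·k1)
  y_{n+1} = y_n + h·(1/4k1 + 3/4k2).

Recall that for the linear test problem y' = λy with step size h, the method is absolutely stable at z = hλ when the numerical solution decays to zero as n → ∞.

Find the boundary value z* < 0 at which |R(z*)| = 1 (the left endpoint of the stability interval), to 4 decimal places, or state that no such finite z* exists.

z* = -5.3333.

With y'=λy (z=hλ):
  k1=λy_n ⇒ h·k1=z·y_n;  k2=λ(1+1/4z)y_n ⇒ h·k2=z(1+1/4z)y_n
  y_{n+1}/y_n = 1 + 1/4z + 3/4z(1+1/4z) = 1 + z + 3/16z²
  so R(z) = 1 + z + 3/16z².

Need |R(x)|<1, x<0.
x=-0.81: |R|=0.3130
R=1: x+3/16x²=0 ⇒ x=−16/3=-5.3333; min R=1−1/(4·3/16)=-0.3333>−1
Confirm numerically:
  x=-4.194: |R|=0.10406 <1
  x=-3.868: |R|=0.06273 <1
  x=-2.220: |R|=0.29592 <1
  x=-5.888: |R|=1.61235 >1
  x=-5.673: |R|=1.36130 >1
  x=-5.490: |R|=1.16127 >1
Stable set (-5.3333, 0).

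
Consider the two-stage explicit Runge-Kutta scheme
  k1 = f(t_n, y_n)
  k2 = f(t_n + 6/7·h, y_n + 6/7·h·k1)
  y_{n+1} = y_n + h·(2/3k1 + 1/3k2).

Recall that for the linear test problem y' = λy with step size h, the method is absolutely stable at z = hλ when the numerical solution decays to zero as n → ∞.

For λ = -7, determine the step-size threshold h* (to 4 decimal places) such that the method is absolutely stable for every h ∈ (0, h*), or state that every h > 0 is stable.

With y'=λy (z=hλ):
  k1=λy_n ⇒ h·k1=z·y_n;  k2=λ(1+6/7z)y_n ⇒ h·k2=z(1+6/7z)y_n
  y_{n+1}/y_n = 1 + 2/3z + 1/3z(1+6/7z) = 1 + z + 2/7z²
  Hence R(z) = 1 + z + 2/7z².

Boundary: |R(x)|=1, x<0.
x=-0.77: |R|=0.3994
R=1: x+2/7x²=0 ⇒ x=−7/2=-3.5000; min R=1−1/(4·2/7)=0.1250>−1
Confirm numerically:
  x=-3.384: |R|=0.88784 <1
  x=-2.997: |R|=0.56929 <1
  x=-2.361: |R|=0.23166 <1
  x=-1.679: |R|=0.12644 <1
  x=-3.974: |R|=1.53819 >1
  x=-3.894: |R|=1.43835 >1
  x=-3.629: |R|=1.13375 >1
Interval (-3.5000, 0).

(-3.5000,0); λ=-7 ⇒ h* = (7/2)/7 = 0.5000.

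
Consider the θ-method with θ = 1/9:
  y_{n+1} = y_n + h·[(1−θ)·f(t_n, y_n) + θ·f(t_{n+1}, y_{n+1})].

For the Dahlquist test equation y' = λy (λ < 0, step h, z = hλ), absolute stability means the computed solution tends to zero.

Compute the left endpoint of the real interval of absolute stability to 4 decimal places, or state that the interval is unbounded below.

z* = -2.5714.

Test eqn y'=λy, z=hλ:
  y_{n+1} = y_n + z·[8/9·y_n + 1/9·y_{n+1}] ⇒ (1 − 1/9z)y_{n+1} = (1 + 8/9z)y_n
  R(z) = (1 + 8/9z)/(1 − 1/9z).

Need |R(x)|<1, x<0.
x=-1.07: |R|=0.0437
R=−1: 1+8/9x = −1+1/9x ⇒ -7/9x=2 ⇒ x=2/(-7/9)=-2.5714
Confirm numerically:
  x=-1.810: |R|=0.50694 <1
  x=-1.615: |R|=0.36929 <1
  x=-1.384: |R|=0.19954 <1
  x=-1.190: |R|=0.05103 <1
  x=-3.153: |R|=1.33498 >1
  x=-2.759: |R|=1.11166 >1
Interval (-2.5714, 0).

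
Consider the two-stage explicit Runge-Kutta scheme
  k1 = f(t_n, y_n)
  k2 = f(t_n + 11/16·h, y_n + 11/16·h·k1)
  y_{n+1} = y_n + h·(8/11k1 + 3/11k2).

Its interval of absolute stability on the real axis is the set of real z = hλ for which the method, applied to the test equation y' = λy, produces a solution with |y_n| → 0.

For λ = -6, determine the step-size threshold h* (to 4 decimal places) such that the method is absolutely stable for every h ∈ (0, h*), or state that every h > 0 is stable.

(-5.3333,0); λ=-6 ⇒ h* = (16/3)/6 = 0.8889.

Set f=λy, z=hλ:
  k1=λy_n ⇒ h·k1=z·y_n;  k2=λ(1+11/16z)y_n ⇒ h·k2=z(1+11/16z)y_n
  y_{n+1}/y_n = 1 + 8/11z + 3/11z(1+11/16z) = 1 + z + 3/16z²
  so R(z) = 1 + z + 3/16z².

Solve |R(x)|<1 on ℝ⁻.
x=-1.5: |R|=0.0781
R=1: x+3/16x²=0 ⇒ x=−16/3=-5.3333; min R=1−1/(4·3/16)=-0.3333>−1
Confirm numerically:
  x=-3.995: |R|=0.00250 <1
  x=-3.684: |R|=0.13928 <1
  x=-3.532: |R|=0.19293 <1
  x=-2.858: |R|=0.32647 <1
  x=-5.844: |R|=1.55956 >1
  x=-5.450: |R|=1.11922 >1
  x=-5.425: |R|=1.09324 >1
Stable set (-5.3333, 0).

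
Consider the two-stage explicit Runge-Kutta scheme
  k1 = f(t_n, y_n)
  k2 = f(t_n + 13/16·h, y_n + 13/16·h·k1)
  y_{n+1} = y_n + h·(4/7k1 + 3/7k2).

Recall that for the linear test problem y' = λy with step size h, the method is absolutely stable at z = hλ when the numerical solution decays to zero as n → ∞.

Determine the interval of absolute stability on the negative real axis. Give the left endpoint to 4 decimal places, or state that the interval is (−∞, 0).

Test eqn y'=λy, z=hλ:
  k1=λy_n ⇒ h·k1=z·y_n;  k2=λ(1+13/16z)y_n ⇒ h·k2=z(1+13/16z)y_n
  y_{n+1}/y_n = 1 + 4/7z + 3/7z(1+13/16z) = 1 + z + 39/112z²
  Hence R(z) = 1 + z + 39/112z².

Solve |R(x)|<1 on ℝ⁻.
x=-0.9: |R|=0.3821
R=1: x+39/112x²=0 ⇒ x=−112/39=-2.8718; min R=1−1/(4·39/112)=0.2821>−1
Confirm numerically:
  x=-2.372: |R|=0.58719 <1
  x=-2.212: |R|=0.49179 <1
  x=-1.553: |R|=0.28683 <1
  x=-1.391: |R|=0.28275 <1
  x=-3.131: |R|=1.28260 >1
  x=-3.061: |R|=1.20167 >1
Interval (-2.8718, 0).

(-2.8718, 0).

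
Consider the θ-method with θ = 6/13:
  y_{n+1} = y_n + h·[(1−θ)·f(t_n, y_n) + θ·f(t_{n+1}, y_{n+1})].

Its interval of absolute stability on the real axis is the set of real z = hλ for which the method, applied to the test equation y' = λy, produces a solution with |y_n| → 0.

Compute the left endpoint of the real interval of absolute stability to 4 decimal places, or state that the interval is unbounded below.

z* = -26.0000.

With y'=λy (z=hλ):
  y_{n+1} = y_n + z·[7/13·y_n + 6/13·y_{n+1}] ⇒ (1 − 6/13z)y_{n+1} = (1 + 7/13z)y_n
  R(z) = (1 + 7/13z)/(1 − 6/13z).

Boundary: |R(x)|=1, x<0.
x=-0.63: |R|=0.5119
R=−1: 1+7/13x = −1+6/13x ⇒ -1/13x=2 ⇒ x=2/(-1/13)=-26.0000
Confirm numerically:
  x=-24.907: |R|=0.99327 <1
  x=-22.759: |R|=0.97833 <1
  x=-16.141: |R|=0.91025 <1
  x=-15.865: |R|=0.90632 <1
  x=-26.298: |R|=1.00174 >1
  x=-26.174: |R|=1.00102 >1
  x=-26.058: |R|=1.00034 >1
So |R|<1 on (-26.0000, 0).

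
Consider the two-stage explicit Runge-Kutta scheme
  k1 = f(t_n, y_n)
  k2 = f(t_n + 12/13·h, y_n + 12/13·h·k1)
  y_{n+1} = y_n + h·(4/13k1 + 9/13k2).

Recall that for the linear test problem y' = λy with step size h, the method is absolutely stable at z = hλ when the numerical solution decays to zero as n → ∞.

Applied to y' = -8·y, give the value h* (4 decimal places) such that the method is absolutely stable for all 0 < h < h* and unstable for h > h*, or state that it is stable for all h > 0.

(-1.5648,0); λ=-8 ⇒ h* = (169/108)/8 = 0.1956.

On y'=λy, z=hλ:
  k1=λy_n ⇒ h·k1=z·y_n;  k2=λ(1+12/13z)y_n ⇒ h·k2=z(1+12/13z)y_n
  y_{n+1}/y_n = 1 + 4/13z + 9/13z(1+12/13z) = 1 + z + 108/169z²
  ⇒ R(z) = 1 + z + 108/169z².

Boundary: |R(x)|=1, x<0.
x=-1.59: |R|=1.0256
R=1: x+108/169x²=0 ⇒ x=−169/108=-1.5648; min R=1−1/(4·108/169)=0.6088>−1
Confirm numerically:
  x=-1.320: |R|=0.79349 <1
  x=-1.205: |R|=0.72292 <1
  x=-0.694: |R|=0.61379 <1
  x=-1.986: |R|=1.53455 >1
  x=-1.718: |R|=1.16818 >1
Stable set (-1.5648, 0).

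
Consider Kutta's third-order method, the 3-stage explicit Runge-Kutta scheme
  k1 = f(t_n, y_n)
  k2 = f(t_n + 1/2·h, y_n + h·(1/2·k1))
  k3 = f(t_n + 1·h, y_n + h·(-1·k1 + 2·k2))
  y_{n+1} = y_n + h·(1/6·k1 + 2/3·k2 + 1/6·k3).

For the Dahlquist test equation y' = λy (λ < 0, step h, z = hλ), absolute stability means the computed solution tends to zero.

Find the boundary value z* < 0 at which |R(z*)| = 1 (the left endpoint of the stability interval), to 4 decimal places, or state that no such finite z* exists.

With y'=λy (z=hλ):
  order 3, 3-stage ⇒ R(z)=1+z+z^2/2+z^3/6
  (e.g. R(-0.58)=0.55568, |R|=0.55568)

Need |R(x)|<1, x<0.
x=-0.58: |R|=0.5557
|R(-2.12)|=0.4608 |R(-1.99)|=0.3234 |R(-1.44)|=0.0991
Bisect:
  x_lo=-2.9350 |R|=1.8417  x_hi=-0.3435 |R|=0.7087
  mid=-1.63928 |R|=0.02985 →hi
  mid=-2.28715 |R|=0.66566 →hi
  mid=-2.61108 |R|=1.16916 →lo
  mid=-2.44912 |R|=0.89840 →hi
  mid=-2.53010 |R|=1.02876 →lo
  mid=-2.48961 |R|=0.96236 →hi
  mid=-2.50986 |R|=0.99525 →hi
  mid=-2.51998 |R|=1.01193 →lo
  mid=-2.51492 |R|=1.00357 →lo
  ...
  [-2.51286,-2.51270] ⇒ x*=-2.5127
So |R|<1 on (-2.5127, 0).

left endpoint -2.5127.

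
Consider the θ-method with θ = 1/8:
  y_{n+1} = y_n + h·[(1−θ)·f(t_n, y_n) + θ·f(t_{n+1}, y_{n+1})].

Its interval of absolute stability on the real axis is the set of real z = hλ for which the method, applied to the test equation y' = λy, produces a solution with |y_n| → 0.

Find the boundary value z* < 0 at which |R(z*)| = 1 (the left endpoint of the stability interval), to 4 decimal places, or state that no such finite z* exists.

On y'=λy, z=hλ:
  y_{n+1} = y_n + z·[7/8·y_n + 1/8·y_{n+1}] ⇒ (1 − 1/8z)y_{n+1} = (1 + 7/8z)y_n
  so R(z) = (1 + 7/8z)/(1 − 1/8z).

Boundary: |R(x)|=1, x<0.
x=-0.8: |R|=0.2727
R=−1: 1+7/8x = −1+1/8x ⇒ -3/4x=2 ⇒ x=2/(-3/4)=-2.6667
Confirm numerically:
  x=-2.264: |R|=0.76461 <1
  x=-2.160: |R|=0.70079 <1
  x=-1.557: |R|=0.30334 <1
  x=-2.894: |R|=1.12521 >1
  x=-2.770: |R|=1.05757 >1
So |R|<1 on (-2.6667, 0).

z* = -2.6667.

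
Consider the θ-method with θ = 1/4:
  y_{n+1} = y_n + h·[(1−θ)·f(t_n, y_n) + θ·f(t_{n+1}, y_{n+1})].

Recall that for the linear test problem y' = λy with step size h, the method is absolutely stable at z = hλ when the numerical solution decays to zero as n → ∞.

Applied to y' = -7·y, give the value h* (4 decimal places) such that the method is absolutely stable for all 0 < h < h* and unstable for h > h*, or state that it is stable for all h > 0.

(-4.0000,0); λ=-7 ⇒ h* = (4)/7 = 0.5714.

With y'=λy (z=hλ):
  y_{n+1} = y_n + z·[3/4·y_n + 1/4·y_{n+1}] ⇒ (1 − 1/4z)y_{n+1} = (1 + 3/4z)y_n
  Hence R(z) = (1 + 3/4z)/(1 − 1/4z).

Solve |R(x)|<1 on ℝ⁻.
x=-1.31: |R|=0.0132
R=−1: 1+3/4x = −1+1/4x ⇒ -1/2x=2 ⇒ x=2/(-1/2)=-4.0000
Confirm numerically:
  x=-3.803: |R|=0.94951 <1
  x=-3.027: |R|=0.72307 <1
  x=-2.602: |R|=0.57649 <1
  x=-1.885: |R|=0.28122 <1
  x=-4.464: |R|=1.10964 >1
  x=-4.327: |R|=1.07854 >1
Stable set (-4.0000, 0).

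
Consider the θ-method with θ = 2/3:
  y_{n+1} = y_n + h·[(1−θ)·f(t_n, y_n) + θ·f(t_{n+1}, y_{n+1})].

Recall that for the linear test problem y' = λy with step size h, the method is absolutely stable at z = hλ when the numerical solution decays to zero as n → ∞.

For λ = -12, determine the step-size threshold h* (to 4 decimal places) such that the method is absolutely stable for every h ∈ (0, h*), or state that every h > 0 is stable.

interval (−∞, 0). Any h>0 works for λ=-12.

With y'=λy (z=hλ):
  y_{n+1} = y_n + z·[1/3·y_n + 2/3·y_{n+1}] ⇒ (1 − 2/3z)y_{n+1} = (1 + 1/3z)y_n
  ⇒ R(z) = (1 + 1/3z)/(1 − 2/3z).

Boundary: |R(x)|=1, x<0.
x=-1.48: |R|=0.2550
x=-2: |R|=0.1429
x=-10: |R|=0.3043
x=-100: |R|=0.4778
θ=2/3≥1/2 ⇒ |1+1/3x|<|1−2/3x| ∀x<0 ⇒ interval (−∞,0).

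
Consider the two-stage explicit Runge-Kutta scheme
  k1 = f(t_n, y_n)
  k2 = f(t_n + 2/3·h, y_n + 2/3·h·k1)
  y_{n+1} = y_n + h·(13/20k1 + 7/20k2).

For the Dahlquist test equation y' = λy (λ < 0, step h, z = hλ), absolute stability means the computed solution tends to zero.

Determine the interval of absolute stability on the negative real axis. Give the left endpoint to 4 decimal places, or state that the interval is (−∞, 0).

On y'=λy, z=hλ:
  k1=λy_n ⇒ h·k1=z·y_n;  k2=λ(1+2/3z)y_n ⇒ h·k2=z(1+2/3z)y_n
  y_{n+1}/y_n = 1 + 13/20z + 7/20z(1+2/3z) = 1 + z + 7/30z²
  ⇒ R(z) = 1 + z + 7/30z².

Need |R(x)|<1, x<0.
x=-0.37: |R|=0.6619
R=1: x+7/30x²=0 ⇒ x=−30/7=-4.2857; min R=1−1/(4·7/30)=-0.0714>−1
Confirm numerically:
  x=-4.203: |R|=0.91888 <1
  x=-3.350: |R|=0.26858 <1
  x=-2.322: |R|=0.06394 <1
  x=-2.282: |R|=0.06691 <1
  x=-4.781: |R|=1.55252 >1
  x=-4.697: |R|=1.45076 >1
So |R|<1 on (-4.2857, 0).

(-4.2857, 0).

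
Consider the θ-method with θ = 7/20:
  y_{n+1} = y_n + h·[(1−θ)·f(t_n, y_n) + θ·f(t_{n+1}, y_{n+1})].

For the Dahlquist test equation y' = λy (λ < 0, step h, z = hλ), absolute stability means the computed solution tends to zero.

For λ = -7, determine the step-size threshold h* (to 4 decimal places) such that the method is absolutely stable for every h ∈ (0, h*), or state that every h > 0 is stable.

With y'=λy (z=hλ):
  y_{n+1} = y_n + z·[13/20·y_n + 7/20·y_{n+1}] ⇒ (1 − 7/20z)y_{n+1} = (1 + 13/20z)y_n
  ⇒ R(z) = (1 + 13/20z)/(1 − 7/20z).

Need |R(x)|<1, x<0.
x=-0.38: |R|=0.6646
R=−1: 1+13/20x = −1+7/20x ⇒ -3/10x=2 ⇒ x=2/(-3/10)=-6.6667
Confirm numerically:
  x=-6.524: |R|=0.98696 <1
  x=-5.985: |R|=0.93392 <1
  x=-3.106: |R|=0.48819 <1
  x=-2.669: |R|=0.37993 <1
  x=-7.015: |R|=1.03024 >1
  x=-6.985: |R|=1.02772 >1
  x=-6.899: |R|=1.02041 >1
Stable set (-6.6667, 0).

(-6.6667,0); λ=-7 ⇒ h* = (20/3)/7 = 0.9524.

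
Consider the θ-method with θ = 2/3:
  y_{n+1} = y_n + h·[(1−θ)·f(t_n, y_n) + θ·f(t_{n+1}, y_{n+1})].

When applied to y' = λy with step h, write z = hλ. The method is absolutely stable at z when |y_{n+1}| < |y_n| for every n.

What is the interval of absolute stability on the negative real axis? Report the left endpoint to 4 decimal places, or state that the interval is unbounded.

unbounded; (−∞, 0).

With y'=λy (z=hλ):
  y_{n+1} = y_n + z·[1/3·y_n + 2/3·y_{n+1}] ⇒ (1 − 2/3z)y_{n+1} = (1 + 1/3z)y_n
  ⇒ R(z) = (1 + 1/3z)/(1 − 2/3z).

Boundary: |R(x)|=1, x<0.
x=-0.64: |R|=0.5514
x=-2: |R|=0.1429
x=-10: |R|=0.3043
x=-100: |R|=0.4778
θ=2/3≥1/2 ⇒ |1+1/3x|<|1−2/3x| ∀x<0 ⇒ unbounded interval.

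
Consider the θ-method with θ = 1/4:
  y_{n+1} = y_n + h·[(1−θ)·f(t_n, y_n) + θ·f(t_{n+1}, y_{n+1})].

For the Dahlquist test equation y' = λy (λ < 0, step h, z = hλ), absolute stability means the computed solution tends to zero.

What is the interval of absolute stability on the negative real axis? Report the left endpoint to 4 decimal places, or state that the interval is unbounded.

(-4.0000, 0).

On y'=λy, z=hλ:
  y_{n+1} = y_n + z·[3/4·y_n + 1/4·y_{n+1}] ⇒ (1 − 1/4z)y_{n+1} = (1 + 3/4z)y_n
  ⇒ R(z) = (1 + 3/4z)/(1 − 1/4z).

Boundary: |R(x)|=1, x<0.
x=-0.49: |R|=0.5635
R=−1: 1+3/4x = −1+1/4x ⇒ -1/2x=2 ⇒ x=2/(-1/2)=-4.0000
Confirm numerically:
  x=-3.867: |R|=0.96619 <1
  x=-2.486: |R|=0.53315 <1
  x=-2.472: |R|=0.52781 <1
  x=-4.517: |R|=1.12140 >1
  x=-4.393: |R|=1.09365 >1
  x=-4.236: |R|=1.05731 >1
So |R|<1 on (-4.0000, 0).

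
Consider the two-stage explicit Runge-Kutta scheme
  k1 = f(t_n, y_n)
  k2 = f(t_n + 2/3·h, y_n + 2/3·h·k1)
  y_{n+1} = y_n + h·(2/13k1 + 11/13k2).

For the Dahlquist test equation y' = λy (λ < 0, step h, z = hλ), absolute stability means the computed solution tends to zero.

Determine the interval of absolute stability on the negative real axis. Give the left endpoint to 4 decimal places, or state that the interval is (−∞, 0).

z∈(-1.7727,0).

Set f=λy, z=hλ:
  k1=λy_n ⇒ h·k1=z·y_n;  k2=λ(1+2/3z)y_n ⇒ h·k2=z(1+2/3z)y_n
  y_{n+1}/y_n = 1 + 2/13z + 11/13z(1+2/3z) = 1 + z + 22/39z²
  Hence R(z) = 1 + z + 22/39z².

Find x<0 with |R(x)|<1.
x=-0.45: |R|=0.6642
R=1: x+22/39x²=0 ⇒ x=−39/22=-1.7727; min R=1−1/(4·22/39)=0.5568>−1
Confirm numerically:
  x=-1.593: |R|=0.83849 <1
  x=-0.960: |R|=0.55988 <1
  x=-0.849: |R|=0.55761 <1
  x=-2.352: |R|=1.76856 >1
  x=-1.871: |R|=1.10372 >1
  x=-1.858: |R|=1.08937 >1
Interval (-1.7727, 0).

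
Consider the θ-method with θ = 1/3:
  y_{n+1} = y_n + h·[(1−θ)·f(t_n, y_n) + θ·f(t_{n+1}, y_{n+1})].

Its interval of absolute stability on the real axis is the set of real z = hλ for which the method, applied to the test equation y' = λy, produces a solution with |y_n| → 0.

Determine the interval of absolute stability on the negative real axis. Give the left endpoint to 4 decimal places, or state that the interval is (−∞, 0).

Set f=λy, z=hλ:
  y_{n+1} = y_n + z·[2/3·y_n + 1/3·y_{n+1}] ⇒ (1 − 1/3z)y_{n+1} = (1 + 2/3z)y_n
  R(z) = (1 + 2/3z)/(1 − 1/3z).

Find x<0 with |R(x)|<1.
x=-0.84: |R|=0.3437
R=−1: 1+2/3x = −1+1/3x ⇒ -1/3x=2 ⇒ x=2/(-1/3)=-6.0000
Confirm numerically:
  x=-5.701: |R|=0.96564 <1
  x=-3.927: |R|=0.70074 <1
  x=-3.788: |R|=0.67413 <1
  x=-2.441: |R|=0.34589 <1
  x=-6.293: |R|=1.03153 >1
  x=-6.100: |R|=1.01099 >1
Interval (-6.0000, 0).

z∈(-6.0000,0).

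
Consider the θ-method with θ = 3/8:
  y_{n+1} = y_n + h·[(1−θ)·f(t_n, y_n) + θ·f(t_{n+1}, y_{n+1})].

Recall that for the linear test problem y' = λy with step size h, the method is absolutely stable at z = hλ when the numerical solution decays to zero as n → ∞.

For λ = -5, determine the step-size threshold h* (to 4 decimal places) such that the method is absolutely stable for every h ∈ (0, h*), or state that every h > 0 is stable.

With y'=λy (z=hλ):
  y_{n+1} = y_n + z·[5/8·y_n + 3/8·y_{n+1}] ⇒ (1 − 3/8z)y_{n+1} = (1 + 5/8z)y_n
  ⇒ R(z) = (1 + 5/8z)/(1 − 3/8z).

Find x<0 with |R(x)|<1.
x=-0.65: |R|=0.4774
R=−1: 1+5/8x = −1+3/8x ⇒ -1/4x=2 ⇒ x=2/(-1/4)=-8.0000
Confirm numerically:
  x=-7.456: |R|=0.96417 <1
  x=-6.532: |R|=0.89361 <1
  x=-5.978: |R|=0.84407 <1
  x=-5.836: |R|=0.83033 <1
  x=-8.504: |R|=1.03008 >1
  x=-8.417: |R|=1.02508 >1
  x=-8.198: |R|=1.01215 >1
Stable set (-8.0000, 0).

(-8.0000,0); λ=-5 ⇒ h* = (8)/5 = 1.6000.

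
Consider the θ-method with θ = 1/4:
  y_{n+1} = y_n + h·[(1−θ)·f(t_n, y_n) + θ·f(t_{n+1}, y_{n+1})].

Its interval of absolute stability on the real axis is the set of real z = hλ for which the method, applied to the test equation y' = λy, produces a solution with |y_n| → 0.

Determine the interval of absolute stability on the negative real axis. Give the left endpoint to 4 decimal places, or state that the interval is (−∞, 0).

(-4.0000, 0).

With y'=λy (z=hλ):
  y_{n+1} = y_n + z·[3/4·y_n + 1/4·y_{n+1}] ⇒ (1 − 1/4z)y_{n+1} = (1 + 3/4z)y_n
  so R(z) = (1 + 3/4z)/(1 − 1/4z).

Boundary: |R(x)|=1, x<0.
x=-0.58: |R|=0.4934
R=−1: 1+3/4x = −1+1/4x ⇒ -1/2x=2 ⇒ x=2/(-1/2)=-4.0000
Confirm numerically:
  x=-3.284: |R|=0.80340 <1
  x=-3.111: |R|=0.74996 <1
  x=-1.852: |R|=0.26589 <1
  x=-4.342: |R|=1.08199 >1
  x=-4.294: |R|=1.07089 >1
Stable set (-4.0000, 0).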